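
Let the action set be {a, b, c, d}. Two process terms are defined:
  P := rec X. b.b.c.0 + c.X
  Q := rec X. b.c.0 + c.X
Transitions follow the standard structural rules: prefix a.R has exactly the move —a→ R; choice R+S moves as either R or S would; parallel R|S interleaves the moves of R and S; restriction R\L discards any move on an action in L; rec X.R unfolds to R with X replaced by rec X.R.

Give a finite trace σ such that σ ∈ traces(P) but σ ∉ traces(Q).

bb

LTS(P): 4 reachable states
  m0 = rec X. b.b.c.0 + c.X → =b=> m1, =c=> m0
  m1 = b.c.0 → =b=> m2
  m2 = c.0 → =c=> m3
  m3 = 0 → ·
LTS(Q): 3 reachable states
  n0 = rec X. b.c.0 + c.X → =b=> n1, =c=> n0
  n1 = c.0 → =c=> n2
  n2 = 0 → ·
Executing bb from P (initial set {m0}):
  step 1 (b): {m1}
  step 2 (b): {m2}
  ✓ P
Executing bb from Q (initial set {n0}):
  step 1 (b): {n1}
  step 2 (b): no successor for Q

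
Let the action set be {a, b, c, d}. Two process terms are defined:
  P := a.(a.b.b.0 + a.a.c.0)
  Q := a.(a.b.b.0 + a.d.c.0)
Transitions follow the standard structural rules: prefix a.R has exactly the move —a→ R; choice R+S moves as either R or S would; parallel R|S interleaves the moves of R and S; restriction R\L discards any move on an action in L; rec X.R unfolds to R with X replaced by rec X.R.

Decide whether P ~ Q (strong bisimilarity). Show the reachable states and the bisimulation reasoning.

LTS(P): 7 reachable states
  p0 = a.(a.b.b.0 + a.a.c.0) | =a=> p1
  p1 = a.b.b.0 + a.a.c.0 | =a=> p2, =a=> p3
  p2 = a.c.0 | =a=> p4
  p3 = b.b.0 | =b=> p5
  p4 = c.0 | =c=> p6
  p5 = b.0 | =b=> p6
  p6 = 0 | ∅
LTS(Q): 7 reachable states
  q0 = a.(a.b.b.0 + a.d.c.0) | =a=> q1
  q1 = a.b.b.0 + a.d.c.0 | =a=> q2, =a=> q3
  q2 = b.b.0 | =b=> q4
  q3 = d.c.0 | =d=> q5
  q4 = b.0 | =b=> q6
  q5 = c.0 | =c=> q6
  q6 = 0 | ∅
Bisimilarity quotient blocks:
  B0 = {p0}
  B1 = {p1}
  B2 = {p3, q2}
  B3 = {p5, q4}
  B4 = {p6, q6}
  B5 = {p2}
  B6 = {p4, q5}
  B7 = {q0}
  B8 = {q1}
  B9 = {q3}
p0 ∈ B0, q0 ∈ B7 → different blocks

not bisimilar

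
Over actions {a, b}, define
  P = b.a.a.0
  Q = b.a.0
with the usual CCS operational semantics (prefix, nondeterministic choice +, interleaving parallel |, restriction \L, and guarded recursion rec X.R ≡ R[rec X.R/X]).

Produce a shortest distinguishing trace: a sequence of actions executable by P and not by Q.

Reachable graph of P (4 states):
  p0 = b.a.a.0 | --b--▸ p1
  p1 = a.a.0 | --a--▸ p2
  p2 = a.0 | --a--▸ p3
  p3 = 0 | ∅
Reachable graph of Q (3 states):
  q0 = b.a.0 | --b--▸ q1
  q1 = a.0 | --a--▸ q2
  q2 = 0 | ∅
Executing baa from P (initial set {p0}):
  after b @ step 1: {p1}
  after a @ step 2: {p2}
  after a @ step 3: {p3}
  ✓ P
Executing baa from Q (initial set {q0}):
  after b @ step 1: {q1}
  after a @ step 2: {q2}
  after a @ step 3: ∅ (Q stuck)

baa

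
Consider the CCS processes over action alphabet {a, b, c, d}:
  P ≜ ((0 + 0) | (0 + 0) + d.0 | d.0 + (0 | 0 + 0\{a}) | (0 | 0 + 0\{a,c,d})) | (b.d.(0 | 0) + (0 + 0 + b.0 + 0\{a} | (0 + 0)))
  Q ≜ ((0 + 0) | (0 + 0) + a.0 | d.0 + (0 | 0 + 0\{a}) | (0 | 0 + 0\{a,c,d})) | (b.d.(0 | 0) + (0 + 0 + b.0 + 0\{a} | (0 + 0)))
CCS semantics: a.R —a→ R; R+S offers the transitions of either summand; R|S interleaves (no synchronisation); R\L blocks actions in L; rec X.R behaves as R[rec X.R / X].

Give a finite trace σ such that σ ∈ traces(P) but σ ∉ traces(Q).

P's transition system — 16 states:
  s0 = ((0 + 0) | (0 + 0) + d.0 | d.0 + (0 | 0 + 0\{a}) | (0 | 0 + 0\{a,c,d})) | (b.d.(0 | 0) + (0 + 0 + b.0 + 0\{a} | (0 + 0))) :: -b-> s1, -b-> s2, -d-> s3, -d-> s4
  s1 = ((0 + 0) | (0 + 0) + d.0 | d.0 + (0 | 0 + 0\{a}) | (0 | 0 + 0\{a,c,d})) | 0 :: -d-> s5, -d-> s6
  s2 = ((0 + 0) | (0 + 0) + d.0 | d.0 + (0 | 0 + 0\{a}) | (0 | 0 + 0\{a,c,d})) | d.(0 | 0) :: -d-> s7, -d-> s8, -d-> s9
  s3 = 0 | d.0 | (b.d.(0 | 0) + (0 + 0 + b.0 + 0\{a} | (0 + 0))) :: -b-> s5, -b-> s8, -d-> s10
  s4 = d.0 | 0 | (b.d.(0 | 0) + (0 + 0 + b.0 + 0\{a} | (0 + 0))) :: -b-> s6, -b-> s9, -d-> s10
  s5 = 0 | d.0 | 0 :: -d-> s11
  s6 = d.0 | 0 | 0 :: -d-> s11
  s7 = ((0 + 0) | (0 + 0) + d.0 | d.0 + (0 | 0 + 0\{a}) | (0 | 0 + 0\{a,c,d})) | (0 | 0) :: -d-> s12, -d-> s13
  s8 = 0 | d.0 | d.(0 | 0) :: -d-> s12, -d-> s14
  s9 = d.0 | 0 | d.(0 | 0) :: -d-> s13, -d-> s14
  s10 = 0 | 0 | (b.d.(0 | 0) + (0 + 0 + b.0 + 0\{a} | (0 + 0))) :: -b-> s11, -b-> s14
  s11 = 0 | 0 | 0 :: ·
  s12 = 0 | d.0 | (0 | 0) :: -d-> s15
  s13 = d.0 | 0 | (0 | 0) :: -d-> s15
  s14 = 0 | 0 | d.(0 | 0) :: -d-> s15
  s15 = 0 | 0 | (0 | 0) :: ·
Q's transition system — 16 states:
  t0 = ((0 + 0) | (0 + 0) + a.0 | d.0 + (0 | 0 + 0\{a}) | (0 | 0 + 0\{a,c,d})) | (b.d.(0 | 0) + (0 + 0 + b.0 + 0\{a} | (0 + 0))) :: -a-> t1, -b-> t2, -b-> t3, -d-> t4
  t1 = 0 | d.0 | (b.d.(0 | 0) + (0 + 0 + b.0 + 0\{a} | (0 + 0))) :: -b-> t5, -b-> t6, -d-> t7
  t2 = ((0 + 0) | (0 + 0) + a.0 | d.0 + (0 | 0 + 0\{a}) | (0 | 0 + 0\{a,c,d})) | 0 :: -a-> t5, -d-> t8
  t3 = ((0 + 0) | (0 + 0) + a.0 | d.0 + (0 | 0 + 0\{a}) | (0 | 0 + 0\{a,c,d})) | d.(0 | 0) :: -a-> t6, -d-> t10, -d-> t9
  t4 = a.0 | 0 | (b.d.(0 | 0) + (0 + 0 + b.0 + 0\{a} | (0 + 0))) :: -a-> t7, -b-> t10, -b-> t8
  t5 = 0 | d.0 | 0 :: -d-> t11
  t6 = 0 | d.0 | d.(0 | 0) :: -d-> t12, -d-> t13
  t7 = 0 | 0 | (b.d.(0 | 0) + (0 + 0 + b.0 + 0\{a} | (0 + 0))) :: -b-> t11, -b-> t12
  t8 = a.0 | 0 | 0 :: -a-> t11
  t9 = ((0 + 0) | (0 + 0) + a.0 | d.0 + (0 | 0 + 0\{a}) | (0 | 0 + 0\{a,c,d})) | (0 | 0) :: -a-> t13, -d-> t14
  t10 = a.0 | 0 | d.(0 | 0) :: -a-> t12, -d-> t14
  t11 = 0 | 0 | 0 :: ·
  t12 = 0 | 0 | d.(0 | 0) :: -d-> t15
  t13 = 0 | d.0 | (0 | 0) :: -d-> t15
  t14 = a.0 | 0 | (0 | 0) :: -a-> t15
  t15 = 0 | 0 | (0 | 0) :: ·
Executing dd from P (initial set {s0}):
  step 1 (d): {s3, s4}
  step 2 (d): {s10}
  ✓ P
Executing dd from Q (initial set {t0}):
  step 1 (d): {t4}
  step 2 (d): ∅  — Q cannot continue

dd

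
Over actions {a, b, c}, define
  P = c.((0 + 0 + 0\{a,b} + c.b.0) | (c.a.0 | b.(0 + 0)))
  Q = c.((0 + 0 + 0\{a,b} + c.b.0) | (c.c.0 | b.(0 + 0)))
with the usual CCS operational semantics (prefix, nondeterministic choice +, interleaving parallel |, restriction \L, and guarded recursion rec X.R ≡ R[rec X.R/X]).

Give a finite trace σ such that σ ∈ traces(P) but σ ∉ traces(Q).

cca

P's transition system — 19 states:
  m0 = c.((0 + 0 + 0\{a,b} + c.b.0) | (c.a.0 | b.(0 + 0))) :: —c→ m1
  m1 = (0 + 0 + 0\{a,b} + c.b.0) | (c.a.0 | b.(0 + 0)) :: —b→ m2, —c→ m3, —c→ m4
  m2 = (0 + 0 + 0\{a,b} + c.b.0) | (c.a.0 | (0 + 0)) :: —c→ m5, —c→ m6
  m3 = (0 + 0 + 0\{a,b} + c.b.0) | (a.0 | b.(0 + 0)) :: —a→ m7, —b→ m5, —c→ m8
  m4 = b.0 | (c.a.0 | b.(0 + 0)) :: —b→ m6, —b→ m9, —c→ m8
  m5 = (0 + 0 + 0\{a,b} + c.b.0) | (a.0 | (0 + 0)) :: —a→ m10, —c→ m11
  m6 = b.0 | (c.a.0 | (0 + 0)) :: —b→ m12, —c→ m11
  m7 = (0 + 0 + 0\{a,b} + c.b.0) | (0 | b.(0 + 0)) :: —b→ m10, —c→ m13
  m8 = b.0 | (a.0 | b.(0 + 0)) :: —a→ m13, —b→ m11, —b→ m14
  m9 = 0 | (c.a.0 | b.(0 + 0)) :: —b→ m12, —c→ m14
  m10 = (0 + 0 + 0\{a,b} + c.b.0) | (0 | (0 + 0)) :: —c→ m15
  m11 = b.0 | (a.0 | (0 + 0)) :: —a→ m15, —b→ m16
  m12 = 0 | (c.a.0 | (0 + 0)) :: —c→ m16
  m13 = b.0 | (0 | b.(0 + 0)) :: —b→ m15, —b→ m17
  m14 = 0 | (a.0 | b.(0 + 0)) :: —a→ m17, —b→ m16
  m15 = b.0 | (0 | (0 + 0)) :: —b→ m18
  m16 = 0 | (a.0 | (0 + 0)) :: —a→ m18
  m17 = 0 | (0 | b.(0 + 0)) :: —b→ m18
  m18 = 0 | (0 | (0 + 0)) :: (no moves)
Q's transition system — 19 states:
  n0 = c.((0 + 0 + 0\{a,b} + c.b.0) | (c.c.0 | b.(0 + 0))) :: —c→ n1
  n1 = (0 + 0 + 0\{a,b} + c.b.0) | (c.c.0 | b.(0 + 0)) :: —b→ n2, —c→ n3, —c→ n4
  n2 = (0 + 0 + 0\{a,b} + c.b.0) | (c.c.0 | (0 + 0)) :: —c→ n5, —c→ n6
  n3 = (0 + 0 + 0\{a,b} + c.b.0) | (c.0 | b.(0 + 0)) :: —b→ n5, —c→ n7, —c→ n8
  n4 = b.0 | (c.c.0 | b.(0 + 0)) :: —b→ n6, —b→ n9, —c→ n8
  n5 = (0 + 0 + 0\{a,b} + c.b.0) | (c.0 | (0 + 0)) :: —c→ n10, —c→ n11
  n6 = b.0 | (c.c.0 | (0 + 0)) :: —b→ n12, —c→ n11
  n7 = (0 + 0 + 0\{a,b} + c.b.0) | (0 | b.(0 + 0)) :: —b→ n10, —c→ n13
  n8 = b.0 | (c.0 | b.(0 + 0)) :: —b→ n11, —b→ n14, —c→ n13
  n9 = 0 | (c.c.0 | b.(0 + 0)) :: —b→ n12, —c→ n14
  n10 = (0 + 0 + 0\{a,b} + c.b.0) | (0 | (0 + 0)) :: —c→ n15
  n11 = b.0 | (c.0 | (0 + 0)) :: —b→ n16, —c→ n15
  n12 = 0 | (c.c.0 | (0 + 0)) :: —c→ n16
  n13 = b.0 | (0 | b.(0 + 0)) :: —b→ n15, —b→ n17
  n14 = 0 | (c.0 | b.(0 + 0)) :: —b→ n16, —c→ n17
  n15 = b.0 | (0 | (0 + 0)) :: —b→ n18
  n16 = 0 | (c.0 | (0 + 0)) :: —c→ n18
  n17 = 0 | (0 | b.(0 + 0)) :: —b→ n18
  n18 = 0 | (0 | (0 + 0)) :: (no moves)
Trace ⟨cca⟩ through P, begin at {m0}:
  [1] c ⇒ {m1}
  [2] c ⇒ {m3, m4}
  [3] a ⇒ {m7}
  P completes σ.
Trace ⟨cca⟩ through Q, begin at {n0}:
  [1] c ⇒ {n1}
  [2] c ⇒ {n3, n4}
  [3] a ⇒ no successor for Q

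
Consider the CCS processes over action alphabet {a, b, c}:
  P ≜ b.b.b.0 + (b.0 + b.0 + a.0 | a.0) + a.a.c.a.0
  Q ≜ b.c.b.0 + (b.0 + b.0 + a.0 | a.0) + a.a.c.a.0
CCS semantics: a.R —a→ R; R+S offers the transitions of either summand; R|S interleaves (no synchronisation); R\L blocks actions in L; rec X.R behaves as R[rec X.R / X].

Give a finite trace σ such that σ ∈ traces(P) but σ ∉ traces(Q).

Reachable graph of P (10 states):
  s0 = b.b.b.0 + (b.0 + b.0 + a.0 | a.0) + a.a.c.a.0 :: --a--▸ s1, --a--▸ s2, --a--▸ s3, --b--▸ s4, --b--▸ s5
  s1 = 0 | a.0 :: --a--▸ s6
  s2 = a.0 | 0 :: --a--▸ s6
  s3 = a.c.a.0 :: --a--▸ s7
  s4 = 0 :: stopped
  s5 = b.b.0 :: --b--▸ s8
  s6 = 0 | 0 :: stopped
  s7 = c.a.0 :: --c--▸ s9
  s8 = b.0 :: --b--▸ s4
  s9 = a.0 :: --a--▸ s4
Reachable graph of Q (10 states):
  t0 = b.c.b.0 + (b.0 + b.0 + a.0 | a.0) + a.a.c.a.0 :: --a--▸ t1, --a--▸ t2, --a--▸ t3, --b--▸ t4, --b--▸ t5
  t1 = 0 | a.0 :: --a--▸ t6
  t2 = a.0 | 0 :: --a--▸ t6
  t3 = a.c.a.0 :: --a--▸ t7
  t4 = 0 :: stopped
  t5 = c.b.0 :: --c--▸ t8
  t6 = 0 | 0 :: stopped
  t7 = c.a.0 :: --c--▸ t9
  t8 = b.0 :: --b--▸ t4
  t9 = a.0 :: --a--▸ t4
Trace ⟨bb⟩ through P, begin at {s0}:
  step 1 (b): {s4, s5}
  step 2 (b): {s8}
  — P admits the full trace.
Trace ⟨bb⟩ through Q, begin at {t0}:
  step 1 (b): {t4, t5}
  step 2 (b): no successor for Q

bb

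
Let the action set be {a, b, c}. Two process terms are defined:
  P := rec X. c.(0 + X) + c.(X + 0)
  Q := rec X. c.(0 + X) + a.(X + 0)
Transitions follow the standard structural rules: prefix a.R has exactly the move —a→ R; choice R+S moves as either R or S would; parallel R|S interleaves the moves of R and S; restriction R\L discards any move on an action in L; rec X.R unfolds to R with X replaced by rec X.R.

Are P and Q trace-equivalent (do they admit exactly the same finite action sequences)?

trace-distinct — witness ⟨a⟩

P's transition system — 3 states:
  u0 = rec X. c.(0 + X) + c.(X + 0) has moves --c--▸ u1, --c--▸ u2
  u1 = (rec X. c.(0 + X) + c.(X + 0)) + 0 has moves --c--▸ u1, --c--▸ u2
  u2 = 0 + (rec X. c.(0 + X) + c.(X + 0)) has moves --c--▸ u1, --c--▸ u2
Q's transition system — 3 states:
  v0 = rec X. c.(0 + X) + a.(X + 0) has moves --a--▸ v1, --c--▸ v2
  v1 = (rec X. c.(0 + X) + a.(X + 0)) + 0 has moves --a--▸ v1, --c--▸ v2
  v2 = 0 + (rec X. c.(0 + X) + a.(X + 0)) has moves --a--▸ v1, --c--▸ v2
Trace ⟨a⟩ through Q, begin at {v0}:
  [1] a ⇒ {v1}
  Q completes σ.
Trace ⟨a⟩ through P, begin at {u0}:
  [1] a ⇒ ∅  — P cannot continue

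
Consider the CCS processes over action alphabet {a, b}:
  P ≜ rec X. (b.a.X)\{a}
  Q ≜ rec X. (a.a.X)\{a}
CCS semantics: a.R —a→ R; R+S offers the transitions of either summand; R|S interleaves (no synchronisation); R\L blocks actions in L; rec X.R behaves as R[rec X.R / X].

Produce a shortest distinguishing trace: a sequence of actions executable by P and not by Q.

P's transition system — 2 states:
  m0 = rec X. (b.a.X)\{a} | -b-> m1
  m1 = (a.(rec X. (b.a.X)\{a}))\{a} | ·
Q's transition system — 1 states:
  n0 = rec X. (a.a.X)\{a} | ·
Trace ⟨b⟩ through P, begin at {m0}:
  step 1 (b): {m1}
  P completes σ.
Trace ⟨b⟩ through Q, begin at {n0}:
  step 1 (b): ∅  — Q cannot continue

b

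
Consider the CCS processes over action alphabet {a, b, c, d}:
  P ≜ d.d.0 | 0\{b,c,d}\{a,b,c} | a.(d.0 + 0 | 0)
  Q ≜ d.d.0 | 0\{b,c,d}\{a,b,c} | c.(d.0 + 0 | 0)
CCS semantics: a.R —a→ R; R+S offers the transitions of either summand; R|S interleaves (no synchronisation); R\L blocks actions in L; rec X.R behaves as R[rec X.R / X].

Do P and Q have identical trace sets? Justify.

LTS(P): 9 reachable states
  m0 = d.d.0 | 0\{b,c,d}\{a,b,c} | a.(d.0 + 0 | 0) | --a--▸ m1, --d--▸ m2
  m1 = d.d.0 | 0\{b,c,d}\{a,b,c} | (d.0 + 0 | 0) | --d--▸ m3, --d--▸ m4
  m2 = d.0 | 0\{b,c,d}\{a,b,c} | a.(d.0 + 0 | 0) | --a--▸ m3, --d--▸ m5
  m3 = d.0 | 0\{b,c,d}\{a,b,c} | (d.0 + 0 | 0) | --d--▸ m6, --d--▸ m7
  m4 = d.d.0 | 0\{b,c,d}\{a,b,c} | 0 | --d--▸ m7
  m5 = 0 | 0\{b,c,d}\{a,b,c} | a.(d.0 + 0 | 0) | --a--▸ m6
  m6 = 0 | 0\{b,c,d}\{a,b,c} | (d.0 + 0 | 0) | --d--▸ m8
  m7 = d.0 | 0\{b,c,d}\{a,b,c} | 0 | --d--▸ m8
  m8 = 0 | 0\{b,c,d}\{a,b,c} | 0 | ∅
LTS(Q): 9 reachable states
  n0 = d.d.0 | 0\{b,c,d}\{a,b,c} | c.(d.0 + 0 | 0) | --c--▸ n1, --d--▸ n2
  n1 = d.d.0 | 0\{b,c,d}\{a,b,c} | (d.0 + 0 | 0) | --d--▸ n3, --d--▸ n4
  n2 = d.0 | 0\{b,c,d}\{a,b,c} | c.(d.0 + 0 | 0) | --c--▸ n3, --d--▸ n5
  n3 = d.0 | 0\{b,c,d}\{a,b,c} | (d.0 + 0 | 0) | --d--▸ n6, --d--▸ n7
  n4 = d.d.0 | 0\{b,c,d}\{a,b,c} | 0 | --d--▸ n7
  n5 = 0 | 0\{b,c,d}\{a,b,c} | c.(d.0 + 0 | 0) | --c--▸ n6
  n6 = 0 | 0\{b,c,d}\{a,b,c} | (d.0 + 0 | 0) | --d--▸ n8
  n7 = d.0 | 0\{b,c,d}\{a,b,c} | 0 | --d--▸ n8
  n8 = 0 | 0\{b,c,d}\{a,b,c} | 0 | ∅
Trace ⟨a⟩ through P, begin at {m0}:
  step 1 (a): {m1}
  P completes σ.
Trace ⟨a⟩ through Q, begin at {n0}:
  step 1 (a): ∅  — Q cannot continue

trace-distinct — witness ⟨a⟩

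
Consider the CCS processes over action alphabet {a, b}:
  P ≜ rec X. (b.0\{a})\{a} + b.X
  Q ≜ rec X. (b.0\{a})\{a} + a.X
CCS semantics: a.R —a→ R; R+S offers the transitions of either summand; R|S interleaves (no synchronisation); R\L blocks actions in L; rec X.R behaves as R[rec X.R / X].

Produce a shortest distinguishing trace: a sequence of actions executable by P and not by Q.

LTS(P): 2 reachable states
  m0 = rec X. (b.0\{a})\{a} + b.X → =b=> m0, =b=> m1
  m1 = 0\{a}\{a} → ·
LTS(Q): 2 reachable states
  n0 = rec X. (b.0\{a})\{a} + a.X → =a=> n0, =b=> n1
  n1 = 0\{a}\{a} → ·
Executing bb from P (initial set {m0}):
  step 1 (b): {m0, m1}
  step 2 (b): {m0, m1}
  P completes σ.
Executing bb from Q (initial set {n0}):
  step 1 (b): {n1}
  step 2 (b): ∅  — Q cannot continue

bb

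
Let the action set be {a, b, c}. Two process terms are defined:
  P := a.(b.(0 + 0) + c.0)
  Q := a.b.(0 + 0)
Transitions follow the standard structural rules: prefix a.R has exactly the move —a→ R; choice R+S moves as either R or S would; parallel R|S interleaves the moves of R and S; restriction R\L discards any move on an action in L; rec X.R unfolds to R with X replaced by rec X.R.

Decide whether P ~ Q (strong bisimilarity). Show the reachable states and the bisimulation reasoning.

P ≁ Q

Reachable graph of P (4 states):
  m0 = a.(b.(0 + 0) + c.0) ⊢ —a→ m1
  m1 = b.(0 + 0) + c.0 ⊢ —b→ m2, —c→ m3
  m2 = 0 + 0 ⊢ ∅
  m3 = 0 ⊢ ∅
Reachable graph of Q (3 states):
  n0 = a.b.(0 + 0) ⊢ —a→ n1
  n1 = b.(0 + 0) ⊢ —b→ n2
  n2 = 0 + 0 ⊢ ∅
Coarsest stable partition (strong bisimilarity classes):
  B0 = {m0}
  B1 = {m1}
  B2 = {m2, m3, n2}
  B3 = {n0}
  B4 = {n1}
m0 ∈ B0, n0 ∈ B3 → different blocks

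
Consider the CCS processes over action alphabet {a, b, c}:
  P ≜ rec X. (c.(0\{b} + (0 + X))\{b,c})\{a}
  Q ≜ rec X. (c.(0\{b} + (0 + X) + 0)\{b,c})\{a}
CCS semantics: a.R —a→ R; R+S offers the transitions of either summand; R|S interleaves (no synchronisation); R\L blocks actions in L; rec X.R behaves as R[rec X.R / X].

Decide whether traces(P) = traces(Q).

Reachable graph of P (2 states):
  m0 = rec X. (c.(0\{b} + (0 + X))\{b,c})\{a} has moves ··c··> m1
  m1 = (0\{b} + (0 + (rec X. (c.(0\{b} + (0 + X))\{b,c})\{a})))\{b,c}\{a} has moves (no moves)
Reachable graph of Q (2 states):
  n0 = rec X. (c.(0\{b} + (0 + X) + 0)\{b,c})\{a} has moves ··c··> n1
  n1 = (0\{b} + (0 + (rec X. (c.(0\{b} + (0 + X) + 0)\{b,c})\{a})) + 0)\{b,c}\{a} has moves (no moves)
Coarsest stable partition (strong bisimilarity classes):
  B0 = {m0, n0}
  B1 = {m1, n1}
m0 ∈ B0, n0 ∈ B0 → same block
Bisimilar ⇒ trace-equivalent.

trace-equivalent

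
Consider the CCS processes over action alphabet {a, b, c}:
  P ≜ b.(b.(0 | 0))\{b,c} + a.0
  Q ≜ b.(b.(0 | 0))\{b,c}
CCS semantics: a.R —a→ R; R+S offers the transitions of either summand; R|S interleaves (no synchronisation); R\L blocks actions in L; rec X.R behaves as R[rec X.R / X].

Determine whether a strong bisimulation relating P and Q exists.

Reachable graph of P (3 states):
  u0 = b.(b.(0 | 0))\{b,c} + a.0 ⊢ ··a··> u1, ··b··> u2
  u1 = 0 ⊢ deadlocked
  u2 = (b.(0 | 0))\{b,c} ⊢ deadlocked
Reachable graph of Q (2 states):
  v0 = b.(b.(0 | 0))\{b,c} ⊢ ··b··> v1
  v1 = (b.(0 | 0))\{b,c} ⊢ deadlocked
Partition-refinement fixed point:
  B0 = {u0}
  B1 = {u1, u2, v1}
  B2 = {v0}
u0 ∈ B0, v0 ∈ B2 → different blocks

NO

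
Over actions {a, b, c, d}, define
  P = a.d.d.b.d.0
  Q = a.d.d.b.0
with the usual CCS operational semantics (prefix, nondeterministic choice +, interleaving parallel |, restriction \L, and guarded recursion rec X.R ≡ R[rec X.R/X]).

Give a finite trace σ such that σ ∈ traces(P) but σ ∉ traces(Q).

P's transition system — 6 states:
  m0 = a.d.d.b.d.0 | ··a··> m1
  m1 = d.d.b.d.0 | ··d··> m2
  m2 = d.b.d.0 | ··d··> m3
  m3 = b.d.0 | ··b··> m4
  m4 = d.0 | ··d··> m5
  m5 = 0 | deadlocked
Q's transition system — 5 states:
  n0 = a.d.d.b.0 | ··a··> n1
  n1 = d.d.b.0 | ··d··> n2
  n2 = d.b.0 | ··d··> n3
  n3 = b.0 | ··b··> n4
  n4 = 0 | deadlocked
Run σ = ⟨addbd⟩ on P: start {m0}
  after a @ step 1: {m1}
  after d @ step 2: {m2}
  after d @ step 3: {m3}
  after b @ step 4: {m4}
  after d @ step 5: {m5}
  ✓ P
Run σ = ⟨addbd⟩ on Q: start {n0}
  after a @ step 1: {n1}
  after d @ step 2: {n2}
  after d @ step 3: {n3}
  after b @ step 4: {n4}
  after d @ step 5: no successor for Q

addbd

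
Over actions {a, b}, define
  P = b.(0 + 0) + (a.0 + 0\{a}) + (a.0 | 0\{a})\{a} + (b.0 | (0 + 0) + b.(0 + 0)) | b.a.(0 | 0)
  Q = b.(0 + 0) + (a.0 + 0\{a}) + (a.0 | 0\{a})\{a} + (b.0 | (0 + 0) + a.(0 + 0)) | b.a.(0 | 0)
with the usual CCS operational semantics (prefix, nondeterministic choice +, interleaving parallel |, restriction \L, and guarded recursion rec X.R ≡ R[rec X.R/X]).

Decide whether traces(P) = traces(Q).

NO — witness ⟨ab⟩

Reachable graph of P (11 states):
  u0 = b.(0 + 0) + (a.0 + 0\{a}) + (a.0 | 0\{a})\{a} + (b.0 | (0 + 0) + b.(0 + 0)) | b.a.(0 | 0) has moves —a→ u1, —b→ u2, —b→ u3, —b→ u4, —b→ u5
  u1 = 0 has moves (no moves)
  u2 = (0 + 0) | b.a.(0 | 0) has moves —b→ u6
  u3 = (b.0 | (0 + 0) + b.(0 + 0)) | a.(0 | 0) has moves —a→ u7, —b→ u6, —b→ u8
  u4 = 0 + 0 has moves (no moves)
  u5 = 0 | (0 + 0) | b.a.(0 | 0) has moves —b→ u8
  u6 = (0 + 0) | a.(0 | 0) has moves —a→ u9
  u7 = (b.0 | (0 + 0) + b.(0 + 0)) | (0 | 0) has moves —b→ u10, —b→ u9
  u8 = 0 | (0 + 0) | a.(0 | 0) has moves —a→ u10
  u9 = (0 + 0) | (0 | 0) has moves (no moves)
  u10 = 0 | (0 + 0) | (0 | 0) has moves (no moves)
Reachable graph of Q (11 states):
  v0 = b.(0 + 0) + (a.0 + 0\{a}) + (a.0 | 0\{a})\{a} + (b.0 | (0 + 0) + a.(0 + 0)) | b.a.(0 | 0) has moves —a→ v1, —a→ v2, —b→ v3, —b→ v4, —b→ v5
  v1 = (0 + 0) | b.a.(0 | 0) has moves —b→ v6
  v2 = 0 has moves (no moves)
  v3 = (b.0 | (0 + 0) + a.(0 + 0)) | a.(0 | 0) has moves —a→ v6, —a→ v7, —b→ v8
  v4 = 0 + 0 has moves (no moves)
  v5 = 0 | (0 + 0) | b.a.(0 | 0) has moves —b→ v8
  v6 = (0 + 0) | a.(0 | 0) has moves —a→ v9
  v7 = (b.0 | (0 + 0) + a.(0 + 0)) | (0 | 0) has moves —a→ v9, —b→ v10
  v8 = 0 | (0 + 0) | a.(0 | 0) has moves —a→ v10
  v9 = (0 + 0) | (0 | 0) has moves (no moves)
  v10 = 0 | (0 + 0) | (0 | 0) has moves (no moves)
Executing ab from Q (initial set {v0}):
  after a @ step 1: {v1, v2}
  after b @ step 2: {v6}
  ✓ Q
Executing ab from P (initial set {u0}):
  after a @ step 1: {u1}
  after b @ step 2: ∅ (P stuck)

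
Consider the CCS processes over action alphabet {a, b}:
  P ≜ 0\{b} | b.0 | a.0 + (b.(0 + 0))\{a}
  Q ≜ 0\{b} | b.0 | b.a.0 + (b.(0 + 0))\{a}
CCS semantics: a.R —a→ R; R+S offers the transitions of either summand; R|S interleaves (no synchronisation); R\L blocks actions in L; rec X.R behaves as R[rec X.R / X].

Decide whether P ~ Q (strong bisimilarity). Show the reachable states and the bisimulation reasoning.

NO

P's transition system — 5 states:
  u0 = 0\{b} | b.0 | a.0 + (b.(0 + 0))\{a} | —a→ u1, —b→ u2, —b→ u3
  u1 = 0\{b} | b.0 | 0 | —b→ u4
  u2 = (0 + 0)\{a} | ∅
  u3 = 0\{b} | 0 | a.0 | —a→ u4
  u4 = 0\{b} | 0 | 0 | ∅
Q's transition system — 7 states:
  v0 = 0\{b} | b.0 | b.a.0 + (b.(0 + 0))\{a} | —b→ v1, —b→ v2, —b→ v3
  v1 = (0 + 0)\{a} | ∅
  v2 = 0\{b} | 0 | b.a.0 | —b→ v4
  v3 = 0\{b} | b.0 | a.0 | —a→ v5, —b→ v4
  v4 = 0\{b} | 0 | a.0 | —a→ v6
  v5 = 0\{b} | b.0 | 0 | —b→ v6
  v6 = 0\{b} | 0 | 0 | ∅
Bisimilarity quotient blocks:
  B0 = {u0}
  B1 = {u1, v5}
  B2 = {u2, u4, v1, v6}
  B3 = {u3, v4}
  B4 = {v0}
  B5 = {v3}
  B6 = {v2}
u0 ∈ B0, v0 ∈ B4 → different blocks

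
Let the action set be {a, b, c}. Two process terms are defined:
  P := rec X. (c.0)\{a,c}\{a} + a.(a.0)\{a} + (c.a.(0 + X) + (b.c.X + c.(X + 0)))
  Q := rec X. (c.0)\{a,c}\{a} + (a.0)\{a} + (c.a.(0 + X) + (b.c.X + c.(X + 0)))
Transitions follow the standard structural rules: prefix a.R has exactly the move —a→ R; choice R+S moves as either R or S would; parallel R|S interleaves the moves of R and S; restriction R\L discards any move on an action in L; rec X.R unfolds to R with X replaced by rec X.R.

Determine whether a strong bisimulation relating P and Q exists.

NO

LTS(P): 6 reachable states
  s0 = rec X. (c.0)\{a,c}\{a} + a.(a.0)\{a} + (c.a.(0 + X) + (b.c.X + c.(X + 0))) has moves ··a··> s1, ··b··> s2, ··c··> s3, ··c··> s4
  s1 = (a.0)\{a} has moves ·
  s2 = c.(rec X. (c.0)\{a,c}\{a} + a.(a.0)\{a} + (c.a.(0 + X) + (b.c.X + c.(X + 0)))) has moves ··c··> s0
  s3 = (rec X. (c.0)\{a,c}\{a} + a.(a.0)\{a} + (c.a.(0 + X) + (b.c.X + c.(X + 0)))) + 0 has moves ··a··> s1, ··b··> s2, ··c··> s3, ··c··> s4
  s4 = a.(0 + (rec X. (c.0)\{a,c}\{a} + a.(a.0)\{a} + (c.a.(0 + X) + (b.c.X + c.(X + 0))))) has moves ··a··> s5
  s5 = 0 + (rec X. (c.0)\{a,c}\{a} + a.(a.0)\{a} + (c.a.(0 + X) + (b.c.X + c.(X + 0)))) has moves ··a··> s1, ··b··> s2, ··c··> s3, ··c··> s4
LTS(Q): 5 reachable states
  t0 = rec X. (c.0)\{a,c}\{a} + (a.0)\{a} + (c.a.(0 + X) + (b.c.X + c.(X + 0))) has moves ··b··> t1, ··c··> t2, ··c··> t3
  t1 = c.(rec X. (c.0)\{a,c}\{a} + (a.0)\{a} + (c.a.(0 + X) + (b.c.X + c.(X + 0)))) has moves ··c··> t0
  t2 = (rec X. (c.0)\{a,c}\{a} + (a.0)\{a} + (c.a.(0 + X) + (b.c.X + c.(X + 0)))) + 0 has moves ··b··> t1, ··c··> t2, ··c··> t3
  t3 = a.(0 + (rec X. (c.0)\{a,c}\{a} + (a.0)\{a} + (c.a.(0 + X) + (b.c.X + c.(X + 0))))) has moves ··a··> t4
  t4 = 0 + (rec X. (c.0)\{a,c}\{a} + (a.0)\{a} + (c.a.(0 + X) + (b.c.X + c.(X + 0)))) has moves ··b··> t1, ··c··> t2, ··c··> t3
Partition-refinement fixed point:
  B0 = {s0, s3, s5}
  B1 = {s4}
  B2 = {s1}
  B3 = {s2}
  B4 = {t0, t2, t4}
  B5 = {t1}
  B6 = {t3}
s0 ∈ B0, t0 ∈ B4 → different blocks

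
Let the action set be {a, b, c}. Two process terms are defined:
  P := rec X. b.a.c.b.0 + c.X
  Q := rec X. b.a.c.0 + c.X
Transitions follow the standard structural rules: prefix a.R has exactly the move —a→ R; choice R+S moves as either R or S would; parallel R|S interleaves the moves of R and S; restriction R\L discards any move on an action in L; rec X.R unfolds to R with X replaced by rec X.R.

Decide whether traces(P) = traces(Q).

P's transition system — 5 states:
  u0 = rec X. b.a.c.b.0 + c.X → --b--▸ u1, --c--▸ u0
  u1 = a.c.b.0 → --a--▸ u2
  u2 = c.b.0 → --c--▸ u3
  u3 = b.0 → --b--▸ u4
  u4 = 0 → ·
Q's transition system — 4 states:
  v0 = rec X. b.a.c.0 + c.X → --b--▸ v1, --c--▸ v0
  v1 = a.c.0 → --a--▸ v2
  v2 = c.0 → --c--▸ v3
  v3 = 0 → ·
Executing bacb from P (initial set {u0}):
  after b @ step 1: {u1}
  after a @ step 2: {u2}
  after c @ step 3: {u3}
  after b @ step 4: {u4}
  P completes σ.
Executing bacb from Q (initial set {v0}):
  after b @ step 1: {v1}
  after a @ step 2: {v2}
  after c @ step 3: {v3}
  after b @ step 4: ∅ (Q stuck)

NO — witness ⟨bacb⟩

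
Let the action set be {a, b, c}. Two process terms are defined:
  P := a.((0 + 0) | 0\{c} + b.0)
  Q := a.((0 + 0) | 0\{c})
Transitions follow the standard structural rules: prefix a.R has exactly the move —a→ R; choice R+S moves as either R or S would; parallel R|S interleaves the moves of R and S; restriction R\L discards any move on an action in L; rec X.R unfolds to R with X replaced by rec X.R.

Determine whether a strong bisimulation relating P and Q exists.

not bisimilar

LTS(P): 3 reachable states
  s0 = a.((0 + 0) | 0\{c} + b.0) → ··a··> s1
  s1 = (0 + 0) | 0\{c} + b.0 → ··b··> s2
  s2 = 0 → deadlocked
LTS(Q): 2 reachable states
  t0 = a.((0 + 0) | 0\{c}) → ··a··> t1
  t1 = (0 + 0) | 0\{c} → deadlocked
Partition-refinement fixed point:
  B0 = {s0}
  B1 = {s1}
  B2 = {s2, t1}
  B3 = {t0}
s0 ∈ B0, t0 ∈ B3 → different blocks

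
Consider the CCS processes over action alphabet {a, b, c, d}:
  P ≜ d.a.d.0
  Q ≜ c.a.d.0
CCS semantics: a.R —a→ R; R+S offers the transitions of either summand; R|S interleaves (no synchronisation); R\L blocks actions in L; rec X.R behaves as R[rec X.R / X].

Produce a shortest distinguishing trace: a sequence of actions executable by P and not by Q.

LTS(P): 4 reachable states
  u0 = d.a.d.0 ⊢ ··d··> u1
  u1 = a.d.0 ⊢ ··a··> u2
  u2 = d.0 ⊢ ··d··> u3
  u3 = 0 ⊢ (no moves)
LTS(Q): 4 reachable states
  v0 = c.a.d.0 ⊢ ··c··> v1
  v1 = a.d.0 ⊢ ··a··> v2
  v2 = d.0 ⊢ ··d··> v3
  v3 = 0 ⊢ (no moves)
Trace ⟨d⟩ through P, begin at {u0}:
  step 1 (d): {u1}
  P completes σ.
Trace ⟨d⟩ through Q, begin at {v0}:
  step 1 (d): ∅  — Q cannot continue

d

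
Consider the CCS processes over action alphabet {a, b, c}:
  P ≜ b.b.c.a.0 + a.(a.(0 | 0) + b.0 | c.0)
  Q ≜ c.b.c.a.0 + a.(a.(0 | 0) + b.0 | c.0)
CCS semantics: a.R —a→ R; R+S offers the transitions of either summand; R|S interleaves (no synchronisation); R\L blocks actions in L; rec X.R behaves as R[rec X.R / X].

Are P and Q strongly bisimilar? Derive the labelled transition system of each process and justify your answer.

LTS(P): 9 reachable states
  p0 = b.b.c.a.0 + a.(a.(0 | 0) + b.0 | c.0) ⊢ ··a··> p1, ··b··> p2
  p1 = a.(0 | 0) + b.0 | c.0 ⊢ ··a··> p3, ··b··> p4, ··c··> p5
  p2 = b.c.a.0 ⊢ ··b··> p6
  p3 = 0 | 0 ⊢ deadlocked
  p4 = 0 | c.0 ⊢ ··c··> p3
  p5 = b.0 | 0 ⊢ ··b··> p3
  p6 = c.a.0 ⊢ ··c··> p7
  p7 = a.0 ⊢ ··a··> p8
  p8 = 0 ⊢ deadlocked
LTS(Q): 9 reachable states
  q0 = c.b.c.a.0 + a.(a.(0 | 0) + b.0 | c.0) ⊢ ··a··> q1, ··c··> q2
  q1 = a.(0 | 0) + b.0 | c.0 ⊢ ··a··> q3, ··b··> q4, ··c··> q5
  q2 = b.c.a.0 ⊢ ··b··> q6
  q3 = 0 | 0 ⊢ deadlocked
  q4 = 0 | c.0 ⊢ ··c··> q3
  q5 = b.0 | 0 ⊢ ··b··> q3
  q6 = c.a.0 ⊢ ··c··> q7
  q7 = a.0 ⊢ ··a··> q8
  q8 = 0 ⊢ deadlocked
Partition-refinement fixed point:
  B0 = {p0}
  B1 = {p1, q1}
  B2 = {p3, p8, q3, q8}
  B3 = {p4, q4}
  B4 = {p5, q5}
  B5 = {p2, q2}
  B6 = {p6, q6}
  B7 = {p7, q7}
  B8 = {q0}
p0 ∈ B0, q0 ∈ B8 → different blocks

P ≁ Q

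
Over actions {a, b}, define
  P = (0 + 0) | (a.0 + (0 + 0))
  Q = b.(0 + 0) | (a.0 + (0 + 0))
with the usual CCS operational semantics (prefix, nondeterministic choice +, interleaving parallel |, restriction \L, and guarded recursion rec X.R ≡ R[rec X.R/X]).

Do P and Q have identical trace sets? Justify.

traces(P) ≠ traces(Q) — witness ⟨b⟩

P's transition system — 2 states:
  m0 = (0 + 0) | (a.0 + (0 + 0)) → --a--▸ m1
  m1 = (0 + 0) | 0 → deadlocked
Q's transition system — 4 states:
  n0 = b.(0 + 0) | (a.0 + (0 + 0)) → --a--▸ n1, --b--▸ n2
  n1 = b.(0 + 0) | 0 → --b--▸ n3
  n2 = (0 + 0) | (a.0 + (0 + 0)) → --a--▸ n3
  n3 = (0 + 0) | 0 → deadlocked
Executing b from Q (initial set {n0}):
  [1] b ⇒ {n2}
  — Q admits the full trace.
Executing b from P (initial set {m0}):
  [1] b ⇒ ∅ (P stuck)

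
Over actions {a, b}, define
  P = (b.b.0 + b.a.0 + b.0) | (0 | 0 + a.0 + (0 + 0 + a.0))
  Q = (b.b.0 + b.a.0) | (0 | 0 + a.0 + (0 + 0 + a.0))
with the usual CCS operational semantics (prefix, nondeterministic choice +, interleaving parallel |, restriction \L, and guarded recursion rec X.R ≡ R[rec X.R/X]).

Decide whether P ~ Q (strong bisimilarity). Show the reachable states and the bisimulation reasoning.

NO

Reachable graph of P (8 states):
  m0 = (b.b.0 + b.a.0 + b.0) | (0 | 0 + a.0 + (0 + 0 + a.0)) ⊢ —a→ m1, —b→ m2, —b→ m3, —b→ m4
  m1 = (b.b.0 + b.a.0 + b.0) | 0 ⊢ —b→ m5, —b→ m6, —b→ m7
  m2 = 0 | (0 | 0 + a.0 + (0 + 0 + a.0)) ⊢ —a→ m5
  m3 = a.0 | (0 | 0 + a.0 + (0 + 0 + a.0)) ⊢ —a→ m2, —a→ m6
  m4 = b.0 | (0 | 0 + a.0 + (0 + 0 + a.0)) ⊢ —a→ m7, —b→ m2
  m5 = 0 | 0 ⊢ deadlocked
  m6 = a.0 | 0 ⊢ —a→ m5
  m7 = b.0 | 0 ⊢ —b→ m5
Reachable graph of Q (8 states):
  n0 = (b.b.0 + b.a.0) | (0 | 0 + a.0 + (0 + 0 + a.0)) ⊢ —a→ n1, —b→ n2, —b→ n3
  n1 = (b.b.0 + b.a.0) | 0 ⊢ —b→ n4, —b→ n5
  n2 = a.0 | (0 | 0 + a.0 + (0 + 0 + a.0)) ⊢ —a→ n4, —a→ n6
  n3 = b.0 | (0 | 0 + a.0 + (0 + 0 + a.0)) ⊢ —a→ n5, —b→ n6
  n4 = a.0 | 0 ⊢ —a→ n7
  n5 = b.0 | 0 ⊢ —b→ n7
  n6 = 0 | (0 | 0 + a.0 + (0 + 0 + a.0)) ⊢ —a→ n7
  n7 = 0 | 0 ⊢ deadlocked
Bisimilarity quotient blocks:
  B0 = {m0}
  B1 = {m2, m6, n4, n6}
  B2 = {m5, n7}
  B3 = {m4, n3}
  B4 = {m7, n5}
  B5 = {m1}
  B6 = {m3, n2}
  B7 = {n0}
  B8 = {n1}
m0 ∈ B0, n0 ∈ B7 → different blocks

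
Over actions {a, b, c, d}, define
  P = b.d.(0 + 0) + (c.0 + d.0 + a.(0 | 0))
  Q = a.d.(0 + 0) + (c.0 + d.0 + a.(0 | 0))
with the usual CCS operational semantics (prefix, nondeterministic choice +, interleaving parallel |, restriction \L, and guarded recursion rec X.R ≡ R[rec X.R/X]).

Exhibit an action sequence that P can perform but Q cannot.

LTS(P): 5 reachable states
  m0 = b.d.(0 + 0) + (c.0 + d.0 + a.(0 | 0)) → —a→ m1, —b→ m2, —c→ m3, —d→ m3
  m1 = 0 | 0 → (no moves)
  m2 = d.(0 + 0) → —d→ m4
  m3 = 0 → (no moves)
  m4 = 0 + 0 → (no moves)
LTS(Q): 5 reachable states
  n0 = a.d.(0 + 0) + (c.0 + d.0 + a.(0 | 0)) → —a→ n1, —a→ n2, —c→ n3, —d→ n3
  n1 = 0 | 0 → (no moves)
  n2 = d.(0 + 0) → —d→ n4
  n3 = 0 → (no moves)
  n4 = 0 + 0 → (no moves)
Trace ⟨b⟩ through P, begin at {m0}:
  after b @ step 1: {m2}
  P completes σ.
Trace ⟨b⟩ through Q, begin at {n0}:
  after b @ step 1: ∅  — Q cannot continue

b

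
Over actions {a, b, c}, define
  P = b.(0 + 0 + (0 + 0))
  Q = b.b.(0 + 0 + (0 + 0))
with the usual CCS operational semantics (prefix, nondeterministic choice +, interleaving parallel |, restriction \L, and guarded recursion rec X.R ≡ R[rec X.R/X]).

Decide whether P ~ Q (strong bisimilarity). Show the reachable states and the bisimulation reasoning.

P's transition system — 2 states:
  s0 = b.(0 + 0 + (0 + 0)) has moves --b--▸ s1
  s1 = 0 + 0 + (0 + 0) has moves (no moves)
Q's transition system — 3 states:
  t0 = b.b.(0 + 0 + (0 + 0)) has moves --b--▸ t1
  t1 = b.(0 + 0 + (0 + 0)) has moves --b--▸ t2
  t2 = 0 + 0 + (0 + 0) has moves (no moves)
Partition-refinement fixed point:
  B0 = {s0, t1}
  B1 = {s1, t2}
  B2 = {t0}
s0 ∈ B0, t0 ∈ B2 → different blocks

NO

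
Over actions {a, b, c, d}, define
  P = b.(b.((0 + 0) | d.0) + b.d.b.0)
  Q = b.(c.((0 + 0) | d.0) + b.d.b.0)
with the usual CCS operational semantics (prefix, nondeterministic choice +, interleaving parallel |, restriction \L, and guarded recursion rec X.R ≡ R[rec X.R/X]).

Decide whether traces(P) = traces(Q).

P's transition system — 7 states:
  u0 = b.(b.((0 + 0) | d.0) + b.d.b.0) → --b--▸ u1
  u1 = b.((0 + 0) | d.0) + b.d.b.0 → --b--▸ u2, --b--▸ u3
  u2 = (0 + 0) | d.0 → --d--▸ u4
  u3 = d.b.0 → --d--▸ u5
  u4 = (0 + 0) | 0 → stopped
  u5 = b.0 → --b--▸ u6
  u6 = 0 → stopped
Q's transition system — 7 states:
  v0 = b.(c.((0 + 0) | d.0) + b.d.b.0) → --b--▸ v1
  v1 = c.((0 + 0) | d.0) + b.d.b.0 → --b--▸ v2, --c--▸ v3
  v2 = d.b.0 → --d--▸ v4
  v3 = (0 + 0) | d.0 → --d--▸ v5
  v4 = b.0 → --b--▸ v6
  v5 = (0 + 0) | 0 → stopped
  v6 = 0 → stopped
Run σ = ⟨bc⟩ on Q: start {v0}
  step 1 (b): {v1}
  step 2 (c): {v3}
  Q completes σ.
Run σ = ⟨bc⟩ on P: start {u0}
  step 1 (b): {u1}
  step 2 (c): ∅  — P cannot continue

traces(P) ≠ traces(Q) — witness ⟨bc⟩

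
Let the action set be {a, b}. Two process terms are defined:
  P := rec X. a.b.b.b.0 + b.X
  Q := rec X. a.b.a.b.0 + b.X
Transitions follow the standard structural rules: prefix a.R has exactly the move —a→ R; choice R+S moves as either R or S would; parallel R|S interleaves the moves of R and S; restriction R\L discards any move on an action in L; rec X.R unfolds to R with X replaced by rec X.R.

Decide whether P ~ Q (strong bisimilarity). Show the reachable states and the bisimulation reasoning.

not bisimilar

LTS(P): 5 reachable states
  p0 = rec X. a.b.b.b.0 + b.X | --a--▸ p1, --b--▸ p0
  p1 = b.b.b.0 | --b--▸ p2
  p2 = b.b.0 | --b--▸ p3
  p3 = b.0 | --b--▸ p4
  p4 = 0 | (no moves)
LTS(Q): 5 reachable states
  q0 = rec X. a.b.a.b.0 + b.X | --a--▸ q1, --b--▸ q0
  q1 = b.a.b.0 | --b--▸ q2
  q2 = a.b.0 | --a--▸ q3
  q3 = b.0 | --b--▸ q4
  q4 = 0 | (no moves)
Coarsest stable partition (strong bisimilarity classes):
  B0 = {p0}
  B1 = {p1}
  B2 = {p2}
  B3 = {p3, q3}
  B4 = {p4, q4}
  B5 = {q0}
  B6 = {q1}
  B7 = {q2}
p0 ∈ B0, q0 ∈ B5 → different blocks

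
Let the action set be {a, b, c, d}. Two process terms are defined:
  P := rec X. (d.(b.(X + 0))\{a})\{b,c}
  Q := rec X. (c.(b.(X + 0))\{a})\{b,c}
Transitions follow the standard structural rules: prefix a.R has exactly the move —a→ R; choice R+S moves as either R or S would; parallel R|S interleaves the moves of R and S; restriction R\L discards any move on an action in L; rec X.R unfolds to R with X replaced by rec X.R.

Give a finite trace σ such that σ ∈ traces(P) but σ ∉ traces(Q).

P's transition system — 2 states:
  p0 = rec X. (d.(b.(X + 0))\{a})\{b,c} ⊢ -d-> p1
  p1 = (b.((rec X. (d.(b.(X + 0))\{a})\{b,c}) + 0))\{a}\{b,c} ⊢ ∅
Q's transition system — 1 states:
  q0 = rec X. (c.(b.(X + 0))\{a})\{b,c} ⊢ ∅
Run σ = ⟨d⟩ on P: start {p0}
  [1] d ⇒ {p1}
  ✓ P
Run σ = ⟨d⟩ on Q: start {q0}
  [1] d ⇒ ∅ (Q stuck)

d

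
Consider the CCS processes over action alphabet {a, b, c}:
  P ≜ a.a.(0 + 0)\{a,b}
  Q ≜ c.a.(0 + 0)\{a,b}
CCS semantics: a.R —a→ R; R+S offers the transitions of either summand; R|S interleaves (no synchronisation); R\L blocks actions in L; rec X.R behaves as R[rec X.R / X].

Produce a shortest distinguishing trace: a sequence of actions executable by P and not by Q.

a

Reachable graph of P (3 states):
  u0 = a.a.(0 + 0)\{a,b} ⊢ —a→ u1
  u1 = a.(0 + 0)\{a,b} ⊢ —a→ u2
  u2 = (0 + 0)\{a,b} ⊢ (no moves)
Reachable graph of Q (3 states):
  v0 = c.a.(0 + 0)\{a,b} ⊢ —c→ v1
  v1 = a.(0 + 0)\{a,b} ⊢ —a→ v2
  v2 = (0 + 0)\{a,b} ⊢ (no moves)
Trace ⟨a⟩ through P, begin at {u0}:
  step 1 (a): {u1}
  P completes σ.
Trace ⟨a⟩ through Q, begin at {v0}:
  step 1 (a): no successor for Q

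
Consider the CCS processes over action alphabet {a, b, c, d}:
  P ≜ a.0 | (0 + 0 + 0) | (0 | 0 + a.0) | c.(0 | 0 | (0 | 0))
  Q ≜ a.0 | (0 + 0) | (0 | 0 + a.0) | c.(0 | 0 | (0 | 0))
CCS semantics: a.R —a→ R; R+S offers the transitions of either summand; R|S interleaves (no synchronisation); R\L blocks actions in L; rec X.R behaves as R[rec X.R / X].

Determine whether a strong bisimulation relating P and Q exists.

bisimilar

P's transition system — 8 states:
  m0 = a.0 | (0 + 0 + 0) | (0 | 0 + a.0) | c.(0 | 0 | (0 | 0)) → --a--▸ m1, --a--▸ m2, --c--▸ m3
  m1 = 0 | (0 + 0 + 0) | (0 | 0 + a.0) | c.(0 | 0 | (0 | 0)) → --a--▸ m4, --c--▸ m5
  m2 = a.0 | (0 + 0 + 0) | 0 | c.(0 | 0 | (0 | 0)) → --a--▸ m4, --c--▸ m6
  m3 = a.0 | (0 + 0 + 0) | (0 | 0 + a.0) | (0 | 0 | (0 | 0)) → --a--▸ m5, --a--▸ m6
  m4 = 0 | (0 + 0 + 0) | 0 | c.(0 | 0 | (0 | 0)) → --c--▸ m7
  m5 = 0 | (0 + 0 + 0) | (0 | 0 + a.0) | (0 | 0 | (0 | 0)) → --a--▸ m7
  m6 = a.0 | (0 + 0 + 0) | 0 | (0 | 0 | (0 | 0)) → --a--▸ m7
  m7 = 0 | (0 + 0 + 0) | 0 | (0 | 0 | (0 | 0)) → deadlocked
Q's transition system — 8 states:
  n0 = a.0 | (0 + 0) | (0 | 0 + a.0) | c.(0 | 0 | (0 | 0)) → --a--▸ n1, --a--▸ n2, --c--▸ n3
  n1 = 0 | (0 + 0) | (0 | 0 + a.0) | c.(0 | 0 | (0 | 0)) → --a--▸ n4, --c--▸ n5
  n2 = a.0 | (0 + 0) | 0 | c.(0 | 0 | (0 | 0)) → --a--▸ n4, --c--▸ n6
  n3 = a.0 | (0 + 0) | (0 | 0 + a.0) | (0 | 0 | (0 | 0)) → --a--▸ n5, --a--▸ n6
  n4 = 0 | (0 + 0) | 0 | c.(0 | 0 | (0 | 0)) → --c--▸ n7
  n5 = 0 | (0 + 0) | (0 | 0 + a.0) | (0 | 0 | (0 | 0)) → --a--▸ n7
  n6 = a.0 | (0 + 0) | 0 | (0 | 0 | (0 | 0)) → --a--▸ n7
  n7 = 0 | (0 + 0) | 0 | (0 | 0 | (0 | 0)) → deadlocked
Coarsest stable partition (strong bisimilarity classes):
  B0 = {m0, n0}
  B1 = {m1, m2, n1, n2}
  B2 = {m5, m6, n5, n6}
  B3 = {m7, n7}
  B4 = {m4, n4}
  B5 = {m3, n3}
m0 ∈ B0, n0 ∈ B0 → same block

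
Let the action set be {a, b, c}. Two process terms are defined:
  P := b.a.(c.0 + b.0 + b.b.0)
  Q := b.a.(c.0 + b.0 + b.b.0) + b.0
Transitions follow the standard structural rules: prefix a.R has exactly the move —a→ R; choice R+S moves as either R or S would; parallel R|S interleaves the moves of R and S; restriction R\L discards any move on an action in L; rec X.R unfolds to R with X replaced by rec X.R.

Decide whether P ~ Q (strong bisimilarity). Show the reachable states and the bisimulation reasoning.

LTS(P): 5 reachable states
  p0 = b.a.(c.0 + b.0 + b.b.0) | —b→ p1
  p1 = a.(c.0 + b.0 + b.b.0) | —a→ p2
  p2 = c.0 + b.0 + b.b.0 | —b→ p3, —b→ p4, —c→ p3
  p3 = 0 | ∅
  p4 = b.0 | —b→ p3
LTS(Q): 5 reachable states
  q0 = b.a.(c.0 + b.0 + b.b.0) + b.0 | —b→ q1, —b→ q2
  q1 = 0 | ∅
  q2 = a.(c.0 + b.0 + b.b.0) | —a→ q3
  q3 = c.0 + b.0 + b.b.0 | —b→ q1, —b→ q4, —c→ q1
  q4 = b.0 | —b→ q1
Partition-refinement fixed point:
  B0 = {p0}
  B1 = {p1, q2}
  B2 = {p2, q3}
  B3 = {p4, q4}
  B4 = {p3, q1}
  B5 = {q0}
p0 ∈ B0, q0 ∈ B5 → different blocks

not bisimilar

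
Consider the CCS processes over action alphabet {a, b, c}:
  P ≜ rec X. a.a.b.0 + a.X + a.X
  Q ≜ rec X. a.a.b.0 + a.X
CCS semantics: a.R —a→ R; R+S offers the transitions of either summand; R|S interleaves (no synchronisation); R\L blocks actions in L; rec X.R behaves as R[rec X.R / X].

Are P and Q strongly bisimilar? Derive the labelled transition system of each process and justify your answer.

LTS(P): 4 reachable states
  s0 = rec X. a.a.b.0 + a.X + a.X has moves --a--▸ s0, --a--▸ s1
  s1 = a.b.0 has moves --a--▸ s2
  s2 = b.0 has moves --b--▸ s3
  s3 = 0 has moves ∅
LTS(Q): 4 reachable states
  t0 = rec X. a.a.b.0 + a.X has moves --a--▸ t0, --a--▸ t1
  t1 = a.b.0 has moves --a--▸ t2
  t2 = b.0 has moves --b--▸ t3
  t3 = 0 has moves ∅
Partition-refinement fixed point:
  B0 = {s0, t0}
  B1 = {s1, t1}
  B2 = {s2, t2}
  B3 = {s3, t3}
s0 ∈ B0, t0 ∈ B0 → same block

P ~ Q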